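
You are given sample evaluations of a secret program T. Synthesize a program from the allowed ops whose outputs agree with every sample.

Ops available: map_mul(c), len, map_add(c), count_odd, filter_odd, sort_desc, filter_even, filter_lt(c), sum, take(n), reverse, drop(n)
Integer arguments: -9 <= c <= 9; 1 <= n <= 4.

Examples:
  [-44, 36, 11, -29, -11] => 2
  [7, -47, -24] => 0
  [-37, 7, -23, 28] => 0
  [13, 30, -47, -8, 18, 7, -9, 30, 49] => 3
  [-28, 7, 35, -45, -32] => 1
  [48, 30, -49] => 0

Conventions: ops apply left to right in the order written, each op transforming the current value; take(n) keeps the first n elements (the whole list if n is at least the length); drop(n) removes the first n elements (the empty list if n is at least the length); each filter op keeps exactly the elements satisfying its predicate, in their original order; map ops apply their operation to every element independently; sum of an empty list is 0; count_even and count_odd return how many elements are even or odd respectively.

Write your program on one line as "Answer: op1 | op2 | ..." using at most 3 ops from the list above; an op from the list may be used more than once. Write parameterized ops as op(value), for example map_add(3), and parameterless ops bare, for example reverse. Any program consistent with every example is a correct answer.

drop(3) | count_odd

Check, running the answer program on each example:
  [-44, 36, 11, -29, -11] -> [-29, -11] -> 2
  [7, -47, -24] -> [] -> 0
  [-37, 7, -23, 28] -> [28] -> 0
  [13, 30, -47, -8, 18, 7, -9, 30, 49] -> [-8, 18, 7, -9, 30, 49] -> 3
  [-28, 7, 35, -45, -32] -> [-45, -32] -> 1
  [48, 30, -49] -> [] -> 0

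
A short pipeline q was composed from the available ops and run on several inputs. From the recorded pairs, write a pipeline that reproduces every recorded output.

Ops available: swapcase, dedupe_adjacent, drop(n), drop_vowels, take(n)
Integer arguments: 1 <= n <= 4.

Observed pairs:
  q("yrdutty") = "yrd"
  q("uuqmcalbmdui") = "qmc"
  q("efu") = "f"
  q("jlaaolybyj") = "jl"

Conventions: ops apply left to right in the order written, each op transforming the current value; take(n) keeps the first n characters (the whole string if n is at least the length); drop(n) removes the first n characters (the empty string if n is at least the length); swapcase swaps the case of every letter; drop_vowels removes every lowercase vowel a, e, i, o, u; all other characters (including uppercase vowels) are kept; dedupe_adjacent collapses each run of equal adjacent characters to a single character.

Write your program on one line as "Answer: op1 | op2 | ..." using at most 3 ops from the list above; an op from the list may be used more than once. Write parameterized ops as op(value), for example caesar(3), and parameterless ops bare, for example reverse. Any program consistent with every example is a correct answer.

dedupe_adjacent | take(4) | drop_vowels

Check, running the answer program on each example:
  "yrdutty" -> "yrduty" -> "yrdu" -> "yrd"
  "uuqmcalbmdui" -> "uqmcalbmdui" -> "uqmc" -> "qmc"
  "efu" -> "efu" -> "efu" -> "f"
  "jlaaolybyj" -> "jlaolybyj" -> "jlao" -> "jl"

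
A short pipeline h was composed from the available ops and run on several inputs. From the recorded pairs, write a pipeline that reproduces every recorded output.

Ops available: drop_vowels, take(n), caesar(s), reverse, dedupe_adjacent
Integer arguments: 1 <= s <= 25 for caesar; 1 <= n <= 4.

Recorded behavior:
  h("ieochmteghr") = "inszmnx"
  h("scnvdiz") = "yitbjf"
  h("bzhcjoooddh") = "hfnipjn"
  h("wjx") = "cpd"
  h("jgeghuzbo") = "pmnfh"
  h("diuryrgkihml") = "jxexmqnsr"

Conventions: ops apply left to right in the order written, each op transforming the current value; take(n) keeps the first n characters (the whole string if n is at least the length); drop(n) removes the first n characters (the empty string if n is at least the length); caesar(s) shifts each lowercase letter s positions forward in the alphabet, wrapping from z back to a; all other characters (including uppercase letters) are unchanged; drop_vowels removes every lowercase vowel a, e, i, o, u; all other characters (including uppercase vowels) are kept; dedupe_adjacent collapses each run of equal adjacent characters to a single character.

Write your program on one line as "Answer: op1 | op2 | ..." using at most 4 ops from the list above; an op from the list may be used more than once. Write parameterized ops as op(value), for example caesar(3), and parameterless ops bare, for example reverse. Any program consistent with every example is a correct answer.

drop_vowels | caesar(6) | dedupe_adjacent

Check, running the answer program on each example:
  "ieochmteghr" -> "chmtghr" -> "inszmnx" -> "inszmnx"
  "scnvdiz" -> "scnvdz" -> "yitbjf" -> "yitbjf"
  "bzhcjoooddh" -> "bzhcjddh" -> "hfnipjjn" -> "hfnipjn"
  "wjx" -> "wjx" -> "cpd" -> "cpd"
  "jgeghuzbo" -> "jgghzb" -> "pmmnfh" -> "pmnfh"
  "diuryrgkihml" -> "dryrgkhml" -> "jxexmqnsr" -> "jxexmqnsr"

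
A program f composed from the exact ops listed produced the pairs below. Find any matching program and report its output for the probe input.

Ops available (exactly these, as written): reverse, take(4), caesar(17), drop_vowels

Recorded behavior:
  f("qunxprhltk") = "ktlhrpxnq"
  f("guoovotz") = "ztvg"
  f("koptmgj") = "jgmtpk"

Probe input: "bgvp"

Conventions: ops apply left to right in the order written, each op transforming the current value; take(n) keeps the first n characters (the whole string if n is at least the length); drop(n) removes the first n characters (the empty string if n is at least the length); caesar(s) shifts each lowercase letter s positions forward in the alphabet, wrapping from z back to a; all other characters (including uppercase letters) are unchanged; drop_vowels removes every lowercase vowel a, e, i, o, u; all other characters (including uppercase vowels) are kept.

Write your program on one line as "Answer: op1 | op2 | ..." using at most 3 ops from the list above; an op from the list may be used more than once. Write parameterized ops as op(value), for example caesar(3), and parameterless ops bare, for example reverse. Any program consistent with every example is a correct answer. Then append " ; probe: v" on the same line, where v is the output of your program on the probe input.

reverse | drop_vowels ; probe: "pvgb"

Check, running the answer program on each example:
  "qunxprhltk" -> "ktlhrpxnuq" -> "ktlhrpxnq"
  "guoovotz" -> "ztovooug" -> "ztvg"
  "koptmgj" -> "jgmtpok" -> "jgmtpk"
  probe: "bgvp" -> "pvgb" -> "pvgb"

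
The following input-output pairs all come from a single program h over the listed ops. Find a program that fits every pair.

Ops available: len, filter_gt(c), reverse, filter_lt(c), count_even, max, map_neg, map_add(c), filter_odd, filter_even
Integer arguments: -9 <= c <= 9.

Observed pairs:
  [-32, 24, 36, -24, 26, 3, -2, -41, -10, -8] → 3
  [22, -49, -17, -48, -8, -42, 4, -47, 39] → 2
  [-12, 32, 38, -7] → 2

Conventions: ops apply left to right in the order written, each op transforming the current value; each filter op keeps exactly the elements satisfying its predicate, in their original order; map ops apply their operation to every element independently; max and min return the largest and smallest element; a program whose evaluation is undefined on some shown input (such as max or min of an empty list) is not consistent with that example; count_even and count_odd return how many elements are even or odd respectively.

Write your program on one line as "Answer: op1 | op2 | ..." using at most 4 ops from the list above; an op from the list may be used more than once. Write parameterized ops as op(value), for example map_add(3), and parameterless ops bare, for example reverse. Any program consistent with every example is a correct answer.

filter_gt(-2) | filter_even | len

Check, running the answer program on each example:
  [-32, 24, 36, -24, 26, 3, -2, -41, -10, -8] -> [24, 36, 26, 3] -> [24, 36, 26] -> 3
  [22, -49, -17, -48, -8, -42, 4, -47, 39] -> [22, 4, 39] -> [22, 4] -> 2
  [-12, 32, 38, -7] -> [32, 38] -> [32, 38] -> 2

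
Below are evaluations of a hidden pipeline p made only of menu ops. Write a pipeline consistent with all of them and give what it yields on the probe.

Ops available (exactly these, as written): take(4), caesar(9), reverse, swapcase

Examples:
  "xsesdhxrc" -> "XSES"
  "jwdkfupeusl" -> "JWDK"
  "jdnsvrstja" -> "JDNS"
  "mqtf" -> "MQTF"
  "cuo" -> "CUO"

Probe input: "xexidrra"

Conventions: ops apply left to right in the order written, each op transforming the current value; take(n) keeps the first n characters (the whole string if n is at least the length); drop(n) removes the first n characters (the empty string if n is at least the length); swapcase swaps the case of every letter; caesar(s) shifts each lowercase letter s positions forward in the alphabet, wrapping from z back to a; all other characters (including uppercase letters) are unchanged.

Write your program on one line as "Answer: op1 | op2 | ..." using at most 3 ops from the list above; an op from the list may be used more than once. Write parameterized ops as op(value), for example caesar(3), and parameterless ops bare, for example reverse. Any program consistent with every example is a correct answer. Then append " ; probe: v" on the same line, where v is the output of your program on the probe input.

take(4) | swapcase ; probe: "XEXI"

Check, running the answer program on each example:
  "xsesdhxrc" -> "xses" -> "XSES"
  "jwdkfupeusl" -> "jwdk" -> "JWDK"
  "jdnsvrstja" -> "jdns" -> "JDNS"
  "mqtf" -> "mqtf" -> "MQTF"
  "cuo" -> "cuo" -> "CUO"
  probe: "xexidrra" -> "xexi" -> "XEXI"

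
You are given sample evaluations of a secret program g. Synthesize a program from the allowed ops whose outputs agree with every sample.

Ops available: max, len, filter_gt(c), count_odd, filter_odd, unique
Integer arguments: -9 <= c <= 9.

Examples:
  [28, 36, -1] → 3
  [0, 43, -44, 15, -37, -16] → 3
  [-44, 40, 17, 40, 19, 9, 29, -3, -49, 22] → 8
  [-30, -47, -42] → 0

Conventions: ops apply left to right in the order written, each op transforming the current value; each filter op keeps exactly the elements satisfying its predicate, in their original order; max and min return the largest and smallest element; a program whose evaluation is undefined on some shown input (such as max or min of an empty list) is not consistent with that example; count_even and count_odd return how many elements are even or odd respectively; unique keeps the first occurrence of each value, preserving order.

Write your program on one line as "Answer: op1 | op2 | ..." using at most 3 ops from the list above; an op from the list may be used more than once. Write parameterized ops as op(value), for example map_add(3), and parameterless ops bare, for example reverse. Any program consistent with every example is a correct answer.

filter_gt(-7) | len

Check, running the answer program on each example:
  [28, 36, -1] -> [28, 36, -1] -> 3
  [0, 43, -44, 15, -37, -16] -> [0, 43, 15] -> 3
  [-44, 40, 17, 40, 19, 9, 29, -3, -49, 22] -> [40, 17, 40, 19, 9, 29, -3, 22] -> 8
  [-30, -47, -42] -> [] -> 0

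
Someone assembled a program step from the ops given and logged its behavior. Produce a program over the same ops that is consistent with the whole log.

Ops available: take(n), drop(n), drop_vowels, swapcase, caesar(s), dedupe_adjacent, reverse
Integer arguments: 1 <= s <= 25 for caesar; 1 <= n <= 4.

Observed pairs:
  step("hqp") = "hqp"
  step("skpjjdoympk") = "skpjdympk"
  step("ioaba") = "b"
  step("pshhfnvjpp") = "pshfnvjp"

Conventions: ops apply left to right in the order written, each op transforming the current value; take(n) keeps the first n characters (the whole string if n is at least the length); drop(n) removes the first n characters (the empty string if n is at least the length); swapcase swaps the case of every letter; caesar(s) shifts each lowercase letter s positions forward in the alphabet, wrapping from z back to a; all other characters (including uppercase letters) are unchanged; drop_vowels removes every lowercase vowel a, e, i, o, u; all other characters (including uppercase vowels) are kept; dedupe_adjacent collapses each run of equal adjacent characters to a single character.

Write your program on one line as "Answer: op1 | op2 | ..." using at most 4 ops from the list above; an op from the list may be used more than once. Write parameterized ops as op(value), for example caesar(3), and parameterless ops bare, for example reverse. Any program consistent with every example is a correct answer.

reverse | drop_vowels | dedupe_adjacent | reverse

Check, running the answer program on each example:
  "hqp" -> "pqh" -> "pqh" -> "pqh" -> "hqp"
  "skpjjdoympk" -> "kpmyodjjpks" -> "kpmydjjpks" -> "kpmydjpks" -> "skpjdympk"
  "ioaba" -> "abaoi" -> "b" -> "b" -> "b"
  "pshhfnvjpp" -> "ppjvnfhhsp" -> "ppjvnfhhsp" -> "pjvnfhsp" -> "pshfnvjp"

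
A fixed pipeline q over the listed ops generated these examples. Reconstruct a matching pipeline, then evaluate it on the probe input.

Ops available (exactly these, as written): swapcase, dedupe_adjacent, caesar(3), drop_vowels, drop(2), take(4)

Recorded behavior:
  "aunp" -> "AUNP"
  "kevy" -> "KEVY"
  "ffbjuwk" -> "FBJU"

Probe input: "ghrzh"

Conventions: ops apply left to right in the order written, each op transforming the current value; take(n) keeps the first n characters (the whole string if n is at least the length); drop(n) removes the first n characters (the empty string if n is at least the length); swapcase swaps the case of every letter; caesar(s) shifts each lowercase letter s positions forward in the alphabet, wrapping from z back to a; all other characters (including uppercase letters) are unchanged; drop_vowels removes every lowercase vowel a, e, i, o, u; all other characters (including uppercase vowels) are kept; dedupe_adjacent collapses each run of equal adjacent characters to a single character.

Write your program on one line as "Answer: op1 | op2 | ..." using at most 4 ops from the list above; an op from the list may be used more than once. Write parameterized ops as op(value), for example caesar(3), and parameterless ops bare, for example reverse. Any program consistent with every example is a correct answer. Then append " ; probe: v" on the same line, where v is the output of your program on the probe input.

dedupe_adjacent | take(4) | swapcase ; probe: "GHRZ"

Check, running the answer program on each example:
  "aunp" -> "aunp" -> "aunp" -> "AUNP"
  "kevy" -> "kevy" -> "kevy" -> "KEVY"
  "ffbjuwk" -> "fbjuwk" -> "fbju" -> "FBJU"
  probe: "ghrzh" -> "ghrzh" -> "ghrz" -> "GHRZ"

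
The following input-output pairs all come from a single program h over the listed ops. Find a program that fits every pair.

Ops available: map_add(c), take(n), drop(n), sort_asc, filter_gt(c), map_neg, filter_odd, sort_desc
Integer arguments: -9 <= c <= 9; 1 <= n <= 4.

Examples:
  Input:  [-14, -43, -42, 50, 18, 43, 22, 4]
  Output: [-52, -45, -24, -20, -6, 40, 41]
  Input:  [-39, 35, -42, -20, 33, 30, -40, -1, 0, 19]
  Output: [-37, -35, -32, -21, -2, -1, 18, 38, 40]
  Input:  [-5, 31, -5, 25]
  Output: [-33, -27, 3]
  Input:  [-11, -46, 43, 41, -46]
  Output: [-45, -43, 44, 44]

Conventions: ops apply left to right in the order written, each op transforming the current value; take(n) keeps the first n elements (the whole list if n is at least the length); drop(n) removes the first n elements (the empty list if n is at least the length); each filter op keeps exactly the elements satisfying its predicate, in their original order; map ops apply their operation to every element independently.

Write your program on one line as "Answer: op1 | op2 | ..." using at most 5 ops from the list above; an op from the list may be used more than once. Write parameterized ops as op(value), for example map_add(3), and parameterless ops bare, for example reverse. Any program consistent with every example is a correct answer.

map_add(2) | drop(1) | sort_desc | map_neg

Check, running the answer program on each example:
  [-14, -43, -42, 50, 18, 43, 22, 4] -> [-12, -41, -40, 52, 20, 45, 24, 6] -> [-41, -40, 52, 20, 45, 24, 6] -> [52, 45, 24, 20, 6, -40, -41] -> [-52, -45, -24, -20, -6, 40, 41]
  [-39, 35, -42, -20, 33, 30, -40, -1, 0, 19] -> [-37, 37, -40, -18, 35, 32, -38, 1, 2, 21] -> [37, -40, -18, 35, 32, -38, 1, 2, 21] -> [37, 35, 32, 21, 2, 1, -18, -38, -40] -> [-37, -35, -32, -21, -2, -1, 18, 38, 40]
  [-5, 31, -5, 25] -> [-3, 33, -3, 27] -> [33, -3, 27] -> [33, 27, -3] -> [-33, -27, 3]
  [-11, -46, 43, 41, -46] -> [-9, -44, 45, 43, -44] -> [-44, 45, 43, -44] -> [45, 43, -44, -44] -> [-45, -43, 44, 44]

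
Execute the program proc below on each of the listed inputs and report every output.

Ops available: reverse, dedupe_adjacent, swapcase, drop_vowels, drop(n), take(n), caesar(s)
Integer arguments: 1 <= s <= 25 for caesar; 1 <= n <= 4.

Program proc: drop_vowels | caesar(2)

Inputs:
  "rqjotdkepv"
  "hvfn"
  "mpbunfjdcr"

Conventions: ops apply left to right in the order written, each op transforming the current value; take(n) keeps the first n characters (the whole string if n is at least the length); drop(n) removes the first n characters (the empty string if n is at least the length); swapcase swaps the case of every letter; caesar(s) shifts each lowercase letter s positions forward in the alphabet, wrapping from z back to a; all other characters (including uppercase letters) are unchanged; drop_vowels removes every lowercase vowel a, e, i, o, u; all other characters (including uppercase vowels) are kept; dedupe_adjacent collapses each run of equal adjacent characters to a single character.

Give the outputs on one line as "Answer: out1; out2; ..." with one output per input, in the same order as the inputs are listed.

Execution, op by op:
  "rqjotdkepv" -> "rqjtdkpv" -> "tslvfmrx"
  "hvfn" -> "hvfn" -> "jxhp"
  "mpbunfjdcr" -> "mpbnfjdcr" -> "ordphlfet"

"tslvfmrx"; "jxhp"; "ordphlfet"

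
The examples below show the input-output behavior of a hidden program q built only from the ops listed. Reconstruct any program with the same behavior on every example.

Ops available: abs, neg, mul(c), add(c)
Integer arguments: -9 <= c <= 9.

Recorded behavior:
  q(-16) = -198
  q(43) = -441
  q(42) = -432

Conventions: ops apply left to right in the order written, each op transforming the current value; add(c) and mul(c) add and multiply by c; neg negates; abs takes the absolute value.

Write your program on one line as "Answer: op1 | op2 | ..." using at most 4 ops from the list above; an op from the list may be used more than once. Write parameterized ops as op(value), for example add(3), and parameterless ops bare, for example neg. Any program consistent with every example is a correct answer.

abs | add(6) | mul(-1) | mul(9)

Check, running the answer program on each example:
  -16 -> 16 -> 22 -> -22 -> -198
  43 -> 43 -> 49 -> -49 -> -441
  42 -> 42 -> 48 -> -48 -> -432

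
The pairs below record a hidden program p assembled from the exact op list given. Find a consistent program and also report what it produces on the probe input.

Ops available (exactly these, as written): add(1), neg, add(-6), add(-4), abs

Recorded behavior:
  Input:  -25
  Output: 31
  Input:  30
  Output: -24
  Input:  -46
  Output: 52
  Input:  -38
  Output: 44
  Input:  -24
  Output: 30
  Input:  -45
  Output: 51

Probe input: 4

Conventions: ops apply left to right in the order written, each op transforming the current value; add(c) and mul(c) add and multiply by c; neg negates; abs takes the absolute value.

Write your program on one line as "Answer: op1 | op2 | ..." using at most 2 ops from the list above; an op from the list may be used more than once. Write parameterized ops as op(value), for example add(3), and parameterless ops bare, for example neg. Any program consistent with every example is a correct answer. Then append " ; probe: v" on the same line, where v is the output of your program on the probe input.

add(-6) | neg ; probe: 2

Check, running the answer program on each example:
  -25 -> -31 -> 31
  30 -> 24 -> -24
  -46 -> -52 -> 52
  -38 -> -44 -> 44
  -24 -> -30 -> 30
  -45 -> -51 -> 51
  probe: 4 -> -2 -> 2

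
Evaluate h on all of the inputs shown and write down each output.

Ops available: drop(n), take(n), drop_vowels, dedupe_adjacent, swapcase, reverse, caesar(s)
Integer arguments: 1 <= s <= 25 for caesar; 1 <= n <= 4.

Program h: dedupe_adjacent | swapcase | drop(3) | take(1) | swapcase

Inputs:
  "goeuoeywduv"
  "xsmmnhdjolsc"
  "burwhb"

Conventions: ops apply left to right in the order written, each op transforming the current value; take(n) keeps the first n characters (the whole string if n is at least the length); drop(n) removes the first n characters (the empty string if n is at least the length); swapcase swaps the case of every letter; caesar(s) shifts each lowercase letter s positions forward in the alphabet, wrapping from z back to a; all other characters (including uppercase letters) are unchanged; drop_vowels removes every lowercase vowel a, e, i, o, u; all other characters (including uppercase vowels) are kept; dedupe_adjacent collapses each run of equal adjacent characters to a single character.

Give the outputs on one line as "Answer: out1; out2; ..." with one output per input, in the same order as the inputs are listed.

Execution, op by op:
  "goeuoeywduv" -> "goeuoeywduv" -> "GOEUOEYWDUV" -> "UOEYWDUV" -> "U" -> "u"
  "xsmmnhdjolsc" -> "xsmnhdjolsc" -> "XSMNHDJOLSC" -> "NHDJOLSC" -> "N" -> "n"
  "burwhb" -> "burwhb" -> "BURWHB" -> "WHB" -> "W" -> "w"

"u"; "n"; "w"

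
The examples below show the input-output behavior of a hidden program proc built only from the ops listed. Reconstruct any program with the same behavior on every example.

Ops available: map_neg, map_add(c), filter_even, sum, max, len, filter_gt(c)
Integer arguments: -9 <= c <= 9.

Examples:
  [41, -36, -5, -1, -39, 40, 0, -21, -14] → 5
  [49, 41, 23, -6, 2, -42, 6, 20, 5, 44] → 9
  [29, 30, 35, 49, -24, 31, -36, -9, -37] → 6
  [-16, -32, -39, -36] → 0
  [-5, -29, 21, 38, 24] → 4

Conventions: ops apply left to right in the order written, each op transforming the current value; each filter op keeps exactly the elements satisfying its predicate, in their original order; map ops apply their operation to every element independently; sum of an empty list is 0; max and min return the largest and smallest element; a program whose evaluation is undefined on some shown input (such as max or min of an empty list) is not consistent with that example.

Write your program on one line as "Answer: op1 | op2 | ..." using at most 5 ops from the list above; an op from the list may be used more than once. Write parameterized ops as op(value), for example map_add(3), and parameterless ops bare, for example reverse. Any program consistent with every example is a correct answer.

map_add(9) | map_add(8) | filter_gt(4) | len

Check, running the answer program on each example:
  [41, -36, -5, -1, -39, 40, 0, -21, -14] -> [50, -27, 4, 8, -30, 49, 9, -12, -5] -> [58, -19, 12, 16, -22, 57, 17, -4, 3] -> [58, 12, 16, 57, 17] -> 5
  [49, 41, 23, -6, 2, -42, 6, 20, 5, 44] -> [58, 50, 32, 3, 11, -33, 15, 29, 14, 53] -> [66, 58, 40, 11, 19, -25, 23, 37, 22, 61] -> [66, 58, 40, 11, 19, 23, 37, 22, 61] -> 9
  [29, 30, 35, 49, -24, 31, -36, -9, -37] -> [38, 39, 44, 58, -15, 40, -27, 0, -28] -> [46, 47, 52, 66, -7, 48, -19, 8, -20] -> [46, 47, 52, 66, 48, 8] -> 6
  [-16, -32, -39, -36] -> [-7, -23, -30, -27] -> [1, -15, -22, -19] -> [] -> 0
  [-5, -29, 21, 38, 24] -> [4, -20, 30, 47, 33] -> [12, -12, 38, 55, 41] -> [12, 38, 55, 41] -> 4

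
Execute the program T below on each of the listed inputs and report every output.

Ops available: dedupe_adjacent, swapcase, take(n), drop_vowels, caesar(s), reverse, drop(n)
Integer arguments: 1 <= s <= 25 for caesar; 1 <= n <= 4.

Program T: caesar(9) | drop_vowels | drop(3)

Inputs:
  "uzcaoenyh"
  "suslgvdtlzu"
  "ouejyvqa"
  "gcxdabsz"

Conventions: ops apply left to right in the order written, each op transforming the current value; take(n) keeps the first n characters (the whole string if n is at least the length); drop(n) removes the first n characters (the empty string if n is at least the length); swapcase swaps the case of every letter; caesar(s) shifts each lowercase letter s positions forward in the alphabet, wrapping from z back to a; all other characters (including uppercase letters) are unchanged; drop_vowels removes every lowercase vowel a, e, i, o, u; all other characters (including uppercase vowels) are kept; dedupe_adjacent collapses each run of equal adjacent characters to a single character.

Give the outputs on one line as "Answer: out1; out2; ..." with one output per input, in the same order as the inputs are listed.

"xnwhq"; "pmcd"; "shzj"; "mjkb"

Execution, op by op:
  "uzcaoenyh" -> "diljxnwhq" -> "dljxnwhq" -> "xnwhq"
  "suslgvdtlzu" -> "bdbupemcuid" -> "bdbpmcd" -> "pmcd"
  "ouejyvqa" -> "xdnshezj" -> "xdnshzj" -> "shzj"
  "gcxdabsz" -> "plgmjkbi" -> "plgmjkb" -> "mjkb"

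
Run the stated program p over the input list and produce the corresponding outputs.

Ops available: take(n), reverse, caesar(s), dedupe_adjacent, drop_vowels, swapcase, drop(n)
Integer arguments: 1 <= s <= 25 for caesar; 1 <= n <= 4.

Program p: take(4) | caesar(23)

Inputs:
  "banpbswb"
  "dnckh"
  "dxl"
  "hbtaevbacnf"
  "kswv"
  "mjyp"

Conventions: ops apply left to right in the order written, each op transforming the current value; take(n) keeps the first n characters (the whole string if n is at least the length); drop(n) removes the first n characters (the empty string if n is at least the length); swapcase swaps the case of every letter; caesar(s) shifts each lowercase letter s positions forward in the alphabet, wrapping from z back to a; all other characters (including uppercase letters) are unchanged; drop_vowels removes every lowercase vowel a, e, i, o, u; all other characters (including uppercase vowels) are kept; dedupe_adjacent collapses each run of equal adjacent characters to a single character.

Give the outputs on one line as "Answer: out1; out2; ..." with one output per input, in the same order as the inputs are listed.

"yxkm"; "akzh"; "aui"; "eyqx"; "hpts"; "jgvm"

Execution, op by op:
  "banpbswb" -> "banp" -> "yxkm"
  "dnckh" -> "dnck" -> "akzh"
  "dxl" -> "dxl" -> "aui"
  "hbtaevbacnf" -> "hbta" -> "eyqx"
  "kswv" -> "kswv" -> "hpts"
  "mjyp" -> "mjyp" -> "jgvm"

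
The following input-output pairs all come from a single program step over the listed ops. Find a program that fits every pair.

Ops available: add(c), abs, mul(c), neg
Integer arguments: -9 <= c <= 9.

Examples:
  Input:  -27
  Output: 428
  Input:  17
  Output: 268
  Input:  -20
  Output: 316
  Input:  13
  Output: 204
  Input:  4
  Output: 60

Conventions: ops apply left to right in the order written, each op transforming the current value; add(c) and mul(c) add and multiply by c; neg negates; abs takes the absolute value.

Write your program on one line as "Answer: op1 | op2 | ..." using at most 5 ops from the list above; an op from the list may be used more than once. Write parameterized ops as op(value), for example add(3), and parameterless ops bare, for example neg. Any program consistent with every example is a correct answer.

abs | mul(-2) | mul(-8) | add(-4)

Check, running the answer program on each example:
  -27 -> 27 -> -54 -> 432 -> 428
  17 -> 17 -> -34 -> 272 -> 268
  -20 -> 20 -> -40 -> 320 -> 316
  13 -> 13 -> -26 -> 208 -> 204
  4 -> 4 -> -8 -> 64 -> 60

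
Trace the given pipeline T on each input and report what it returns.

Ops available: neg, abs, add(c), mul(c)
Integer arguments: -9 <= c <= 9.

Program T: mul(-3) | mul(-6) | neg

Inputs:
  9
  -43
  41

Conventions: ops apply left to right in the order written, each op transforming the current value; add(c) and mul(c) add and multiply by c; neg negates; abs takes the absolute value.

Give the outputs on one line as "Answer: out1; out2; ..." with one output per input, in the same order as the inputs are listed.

Execution, op by op:
  9 -> -27 -> 162 -> -162
  -43 -> 129 -> -774 -> 774
  41 -> -123 -> 738 -> -738

-162; 774; -738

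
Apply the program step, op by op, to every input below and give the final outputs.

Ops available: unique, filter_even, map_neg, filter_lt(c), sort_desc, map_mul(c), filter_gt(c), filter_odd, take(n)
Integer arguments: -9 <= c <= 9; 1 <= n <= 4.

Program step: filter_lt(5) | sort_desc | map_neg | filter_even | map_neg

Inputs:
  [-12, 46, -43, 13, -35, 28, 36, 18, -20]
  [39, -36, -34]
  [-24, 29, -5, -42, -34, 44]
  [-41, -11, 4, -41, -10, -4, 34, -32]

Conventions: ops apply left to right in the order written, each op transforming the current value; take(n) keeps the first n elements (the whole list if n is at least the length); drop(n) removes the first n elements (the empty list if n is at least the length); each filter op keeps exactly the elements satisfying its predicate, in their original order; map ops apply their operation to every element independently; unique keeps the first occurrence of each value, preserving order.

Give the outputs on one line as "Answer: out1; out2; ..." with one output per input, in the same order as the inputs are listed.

Execution, op by op:
  [-12, 46, -43, 13, -35, 28, 36, 18, -20] -> [-12, -43, -35, -20] -> [-12, -20, -35, -43] -> [12, 20, 35, 43] -> [12, 20] -> [-12, -20]
  [39, -36, -34] -> [-36, -34] -> [-34, -36] -> [34, 36] -> [34, 36] -> [-34, -36]
  [-24, 29, -5, -42, -34, 44] -> [-24, -5, -42, -34] -> [-5, -24, -34, -42] -> [5, 24, 34, 42] -> [24, 34, 42] -> [-24, -34, -42]
  [-41, -11, 4, -41, -10, -4, 34, -32] -> [-41, -11, 4, -41, -10, -4, -32] -> [4, -4, -10, -11, -32, -41, -41] -> [-4, 4, 10, 11, 32, 41, 41] -> [-4, 4, 10, 32] -> [4, -4, -10, -32]

[-12, -20]; [-34, -36]; [-24, -34, -42]; [4, -4, -10, -32]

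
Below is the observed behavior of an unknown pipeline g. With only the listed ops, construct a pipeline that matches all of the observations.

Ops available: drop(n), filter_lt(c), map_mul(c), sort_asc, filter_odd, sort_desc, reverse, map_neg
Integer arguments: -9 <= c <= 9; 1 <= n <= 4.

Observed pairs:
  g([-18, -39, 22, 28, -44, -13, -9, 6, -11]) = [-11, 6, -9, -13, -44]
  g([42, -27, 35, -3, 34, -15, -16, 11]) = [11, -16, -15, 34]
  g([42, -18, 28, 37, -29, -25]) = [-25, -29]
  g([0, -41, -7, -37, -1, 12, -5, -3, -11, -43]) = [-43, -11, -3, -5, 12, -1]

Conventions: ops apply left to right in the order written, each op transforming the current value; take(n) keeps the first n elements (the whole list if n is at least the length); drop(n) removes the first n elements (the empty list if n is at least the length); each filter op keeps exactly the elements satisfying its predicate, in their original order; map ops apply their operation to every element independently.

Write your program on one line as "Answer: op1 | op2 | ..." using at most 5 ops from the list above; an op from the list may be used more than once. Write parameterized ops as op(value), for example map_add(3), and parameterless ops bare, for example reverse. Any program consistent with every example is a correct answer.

map_neg | drop(4) | map_neg | reverse

Check, running the answer program on each example:
  [-18, -39, 22, 28, -44, -13, -9, 6, -11] -> [18, 39, -22, -28, 44, 13, 9, -6, 11] -> [44, 13, 9, -6, 11] -> [-44, -13, -9, 6, -11] -> [-11, 6, -9, -13, -44]
  [42, -27, 35, -3, 34, -15, -16, 11] -> [-42, 27, -35, 3, -34, 15, 16, -11] -> [-34, 15, 16, -11] -> [34, -15, -16, 11] -> [11, -16, -15, 34]
  [42, -18, 28, 37, -29, -25] -> [-42, 18, -28, -37, 29, 25] -> [29, 25] -> [-29, -25] -> [-25, -29]
  [0, -41, -7, -37, -1, 12, -5, -3, -11, -43] -> [0, 41, 7, 37, 1, -12, 5, 3, 11, 43] -> [1, -12, 5, 3, 11, 43] -> [-1, 12, -5, -3, -11, -43] -> [-43, -11, -3, -5, 12, -1]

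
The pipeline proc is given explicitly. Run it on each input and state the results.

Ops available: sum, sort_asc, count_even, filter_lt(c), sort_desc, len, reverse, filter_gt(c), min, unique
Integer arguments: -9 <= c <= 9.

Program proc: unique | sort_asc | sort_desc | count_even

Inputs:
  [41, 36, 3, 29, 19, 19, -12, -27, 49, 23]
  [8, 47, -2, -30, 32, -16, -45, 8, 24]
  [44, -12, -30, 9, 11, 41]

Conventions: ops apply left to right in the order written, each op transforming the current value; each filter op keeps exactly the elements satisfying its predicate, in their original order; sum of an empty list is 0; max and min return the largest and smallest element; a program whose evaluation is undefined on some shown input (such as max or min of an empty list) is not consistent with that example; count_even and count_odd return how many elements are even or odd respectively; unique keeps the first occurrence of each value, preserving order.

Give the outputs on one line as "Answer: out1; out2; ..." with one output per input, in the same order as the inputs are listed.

Execution, op by op:
  [41, 36, 3, 29, 19, 19, -12, -27, 49, 23] -> [41, 36, 3, 29, 19, -12, -27, 49, 23] -> [-27, -12, 3, 19, 23, 29, 36, 41, 49] -> [49, 41, 36, 29, 23, 19, 3, -12, -27] -> 2
  [8, 47, -2, -30, 32, -16, -45, 8, 24] -> [8, 47, -2, -30, 32, -16, -45, 24] -> [-45, -30, -16, -2, 8, 24, 32, 47] -> [47, 32, 24, 8, -2, -16, -30, -45] -> 6
  [44, -12, -30, 9, 11, 41] -> [44, -12, -30, 9, 11, 41] -> [-30, -12, 9, 11, 41, 44] -> [44, 41, 11, 9, -12, -30] -> 3

2; 6; 3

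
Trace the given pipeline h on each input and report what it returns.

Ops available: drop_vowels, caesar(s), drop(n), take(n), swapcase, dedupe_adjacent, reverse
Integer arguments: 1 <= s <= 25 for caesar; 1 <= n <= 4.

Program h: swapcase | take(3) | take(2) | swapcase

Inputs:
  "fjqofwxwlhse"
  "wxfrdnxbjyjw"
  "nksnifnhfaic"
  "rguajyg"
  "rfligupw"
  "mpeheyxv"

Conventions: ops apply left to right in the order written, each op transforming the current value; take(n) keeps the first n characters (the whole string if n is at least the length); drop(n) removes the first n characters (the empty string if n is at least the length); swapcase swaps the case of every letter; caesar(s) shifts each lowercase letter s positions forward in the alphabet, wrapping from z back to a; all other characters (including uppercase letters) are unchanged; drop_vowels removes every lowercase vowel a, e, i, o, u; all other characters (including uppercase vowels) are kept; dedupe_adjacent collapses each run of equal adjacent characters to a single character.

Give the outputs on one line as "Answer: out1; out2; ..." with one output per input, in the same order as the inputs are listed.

"fj"; "wx"; "nk"; "rg"; "rf"; "mp"

Execution, op by op:
  "fjqofwxwlhse" -> "FJQOFWXWLHSE" -> "FJQ" -> "FJ" -> "fj"
  "wxfrdnxbjyjw" -> "WXFRDNXBJYJW" -> "WXF" -> "WX" -> "wx"
  "nksnifnhfaic" -> "NKSNIFNHFAIC" -> "NKS" -> "NK" -> "nk"
  "rguajyg" -> "RGUAJYG" -> "RGU" -> "RG" -> "rg"
  "rfligupw" -> "RFLIGUPW" -> "RFL" -> "RF" -> "rf"
  "mpeheyxv" -> "MPEHEYXV" -> "MPE" -> "MP" -> "mp"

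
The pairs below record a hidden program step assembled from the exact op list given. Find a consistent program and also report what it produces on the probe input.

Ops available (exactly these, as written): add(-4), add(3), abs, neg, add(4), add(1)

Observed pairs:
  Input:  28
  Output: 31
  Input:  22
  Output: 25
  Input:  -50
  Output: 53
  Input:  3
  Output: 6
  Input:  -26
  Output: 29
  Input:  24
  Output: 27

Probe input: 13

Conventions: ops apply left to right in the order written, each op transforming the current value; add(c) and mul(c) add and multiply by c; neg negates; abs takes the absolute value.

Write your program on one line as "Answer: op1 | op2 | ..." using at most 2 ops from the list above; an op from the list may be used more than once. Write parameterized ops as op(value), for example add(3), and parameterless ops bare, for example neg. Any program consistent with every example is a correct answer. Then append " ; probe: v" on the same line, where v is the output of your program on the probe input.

abs | add(3) ; probe: 16

Check, running the answer program on each example:
  28 -> 28 -> 31
  22 -> 22 -> 25
  -50 -> 50 -> 53
  3 -> 3 -> 6
  -26 -> 26 -> 29
  24 -> 24 -> 27
  probe: 13 -> 13 -> 16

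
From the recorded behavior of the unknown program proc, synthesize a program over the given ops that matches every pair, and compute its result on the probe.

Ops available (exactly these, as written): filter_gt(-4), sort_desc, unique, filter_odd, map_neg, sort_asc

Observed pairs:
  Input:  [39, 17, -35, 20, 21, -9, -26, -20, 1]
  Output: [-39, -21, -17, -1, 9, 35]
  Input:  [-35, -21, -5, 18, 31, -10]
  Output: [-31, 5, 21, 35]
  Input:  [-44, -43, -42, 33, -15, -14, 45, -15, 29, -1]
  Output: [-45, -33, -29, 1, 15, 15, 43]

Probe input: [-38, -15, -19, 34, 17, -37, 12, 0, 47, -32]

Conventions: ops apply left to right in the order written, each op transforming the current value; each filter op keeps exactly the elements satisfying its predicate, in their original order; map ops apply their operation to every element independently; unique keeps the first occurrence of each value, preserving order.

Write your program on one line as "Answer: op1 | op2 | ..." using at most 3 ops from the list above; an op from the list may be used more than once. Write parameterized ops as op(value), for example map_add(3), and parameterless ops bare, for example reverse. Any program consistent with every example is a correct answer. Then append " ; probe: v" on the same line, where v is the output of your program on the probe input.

filter_odd | sort_desc | map_neg ; probe: [-47, -17, 15, 19, 37]

Check, running the answer program on each example:
  [39, 17, -35, 20, 21, -9, -26, -20, 1] -> [39, 17, -35, 21, -9, 1] -> [39, 21, 17, 1, -9, -35] -> [-39, -21, -17, -1, 9, 35]
  [-35, -21, -5, 18, 31, -10] -> [-35, -21, -5, 31] -> [31, -5, -21, -35] -> [-31, 5, 21, 35]
  [-44, -43, -42, 33, -15, -14, 45, -15, 29, -1] -> [-43, 33, -15, 45, -15, 29, -1] -> [45, 33, 29, -1, -15, -15, -43] -> [-45, -33, -29, 1, 15, 15, 43]
  probe: [-38, -15, -19, 34, 17, -37, 12, 0, 47, -32] -> [-15, -19, 17, -37, 47] -> [47, 17, -15, -19, -37] -> [-47, -17, 15, 19, 37]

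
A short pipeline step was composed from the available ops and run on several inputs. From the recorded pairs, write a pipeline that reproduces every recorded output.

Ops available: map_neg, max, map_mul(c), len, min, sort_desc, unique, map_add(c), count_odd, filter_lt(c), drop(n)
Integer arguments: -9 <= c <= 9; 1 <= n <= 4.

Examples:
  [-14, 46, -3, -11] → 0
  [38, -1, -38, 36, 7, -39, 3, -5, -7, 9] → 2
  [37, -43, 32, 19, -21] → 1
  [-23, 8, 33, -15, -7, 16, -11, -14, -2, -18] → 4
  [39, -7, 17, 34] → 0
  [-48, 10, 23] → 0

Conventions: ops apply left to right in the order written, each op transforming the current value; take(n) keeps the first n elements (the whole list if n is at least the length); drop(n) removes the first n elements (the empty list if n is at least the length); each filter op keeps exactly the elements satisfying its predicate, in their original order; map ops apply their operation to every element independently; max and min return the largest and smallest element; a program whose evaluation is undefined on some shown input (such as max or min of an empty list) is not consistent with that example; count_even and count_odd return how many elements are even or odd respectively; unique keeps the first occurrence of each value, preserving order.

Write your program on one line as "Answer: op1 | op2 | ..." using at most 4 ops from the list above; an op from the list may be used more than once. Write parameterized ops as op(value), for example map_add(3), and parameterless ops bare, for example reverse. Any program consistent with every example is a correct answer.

drop(4) | filter_lt(-5) | sort_desc | len

Check, running the answer program on each example:
  [-14, 46, -3, -11] -> [] -> [] -> [] -> 0
  [38, -1, -38, 36, 7, -39, 3, -5, -7, 9] -> [7, -39, 3, -5, -7, 9] -> [-39, -7] -> [-7, -39] -> 2
  [37, -43, 32, 19, -21] -> [-21] -> [-21] -> [-21] -> 1
  [-23, 8, 33, -15, -7, 16, -11, -14, -2, -18] -> [-7, 16, -11, -14, -2, -18] -> [-7, -11, -14, -18] -> [-7, -11, -14, -18] -> 4
  [39, -7, 17, 34] -> [] -> [] -> [] -> 0
  [-48, 10, 23] -> [] -> [] -> [] -> 0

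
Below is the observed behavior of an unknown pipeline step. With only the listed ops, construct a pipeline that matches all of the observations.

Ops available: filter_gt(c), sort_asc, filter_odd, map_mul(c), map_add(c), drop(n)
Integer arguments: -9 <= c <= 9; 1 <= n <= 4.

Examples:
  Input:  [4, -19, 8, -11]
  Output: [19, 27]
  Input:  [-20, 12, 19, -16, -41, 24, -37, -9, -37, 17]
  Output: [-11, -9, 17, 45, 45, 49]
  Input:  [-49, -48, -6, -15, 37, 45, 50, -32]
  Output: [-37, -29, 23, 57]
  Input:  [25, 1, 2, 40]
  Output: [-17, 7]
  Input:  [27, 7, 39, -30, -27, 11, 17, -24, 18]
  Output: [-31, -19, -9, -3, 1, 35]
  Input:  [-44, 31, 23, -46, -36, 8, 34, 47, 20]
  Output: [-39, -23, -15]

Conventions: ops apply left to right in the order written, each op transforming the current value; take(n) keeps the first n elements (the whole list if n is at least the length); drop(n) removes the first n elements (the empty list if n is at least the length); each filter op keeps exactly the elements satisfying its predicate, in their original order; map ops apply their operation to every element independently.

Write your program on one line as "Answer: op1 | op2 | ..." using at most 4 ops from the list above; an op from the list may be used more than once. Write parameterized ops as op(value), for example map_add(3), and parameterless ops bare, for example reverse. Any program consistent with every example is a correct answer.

map_mul(-1) | sort_asc | filter_odd | map_add(8)

Check, running the answer program on each example:
  [4, -19, 8, -11] -> [-4, 19, -8, 11] -> [-8, -4, 11, 19] -> [11, 19] -> [19, 27]
  [-20, 12, 19, -16, -41, 24, -37, -9, -37, 17] -> [20, -12, -19, 16, 41, -24, 37, 9, 37, -17] -> [-24, -19, -17, -12, 9, 16, 20, 37, 37, 41] -> [-19, -17, 9, 37, 37, 41] -> [-11, -9, 17, 45, 45, 49]
  [-49, -48, -6, -15, 37, 45, 50, -32] -> [49, 48, 6, 15, -37, -45, -50, 32] -> [-50, -45, -37, 6, 15, 32, 48, 49] -> [-45, -37, 15, 49] -> [-37, -29, 23, 57]
  [25, 1, 2, 40] -> [-25, -1, -2, -40] -> [-40, -25, -2, -1] -> [-25, -1] -> [-17, 7]
  [27, 7, 39, -30, -27, 11, 17, -24, 18] -> [-27, -7, -39, 30, 27, -11, -17, 24, -18] -> [-39, -27, -18, -17, -11, -7, 24, 27, 30] -> [-39, -27, -17, -11, -7, 27] -> [-31, -19, -9, -3, 1, 35]
  [-44, 31, 23, -46, -36, 8, 34, 47, 20] -> [44, -31, -23, 46, 36, -8, -34, -47, -20] -> [-47, -34, -31, -23, -20, -8, 36, 44, 46] -> [-47, -31, -23] -> [-39, -23, -15]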